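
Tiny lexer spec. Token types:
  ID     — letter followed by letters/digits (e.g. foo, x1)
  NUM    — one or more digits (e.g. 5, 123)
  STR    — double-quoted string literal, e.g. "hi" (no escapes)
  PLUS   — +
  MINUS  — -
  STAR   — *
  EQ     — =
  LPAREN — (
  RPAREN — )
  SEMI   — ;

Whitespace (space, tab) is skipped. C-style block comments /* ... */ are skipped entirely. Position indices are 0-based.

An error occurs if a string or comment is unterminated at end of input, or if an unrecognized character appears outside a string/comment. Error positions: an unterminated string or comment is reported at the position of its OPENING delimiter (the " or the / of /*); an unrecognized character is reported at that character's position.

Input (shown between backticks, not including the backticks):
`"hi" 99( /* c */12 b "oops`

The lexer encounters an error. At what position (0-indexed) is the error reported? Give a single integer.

pos=0: enter STRING mode
pos=0: emit STR "hi" (now at pos=4)
pos=5: emit NUM '99' (now at pos=7)
pos=7: emit LPAREN '('
pos=9: enter COMMENT mode (saw '/*')
exit COMMENT mode (now at pos=16)
pos=16: emit NUM '12' (now at pos=18)
pos=19: emit ID 'b' (now at pos=20)
pos=21: enter STRING mode
pos=21: ERROR — unterminated string

Answer: 21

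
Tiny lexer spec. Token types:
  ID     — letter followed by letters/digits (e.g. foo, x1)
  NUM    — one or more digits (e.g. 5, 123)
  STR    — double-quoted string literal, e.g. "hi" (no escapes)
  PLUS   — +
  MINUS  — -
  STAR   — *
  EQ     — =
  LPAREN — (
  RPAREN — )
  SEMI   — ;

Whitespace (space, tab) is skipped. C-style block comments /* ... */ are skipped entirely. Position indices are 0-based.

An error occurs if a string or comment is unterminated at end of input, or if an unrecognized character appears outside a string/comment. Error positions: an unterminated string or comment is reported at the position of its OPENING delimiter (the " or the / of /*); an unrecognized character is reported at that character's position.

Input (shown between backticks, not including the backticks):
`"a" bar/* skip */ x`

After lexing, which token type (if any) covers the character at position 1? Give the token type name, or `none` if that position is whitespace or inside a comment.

Answer: STR

Derivation:
pos=0: enter STRING mode
pos=0: emit STR "a" (now at pos=3)
pos=4: emit ID 'bar' (now at pos=7)
pos=7: enter COMMENT mode (saw '/*')
exit COMMENT mode (now at pos=17)
pos=18: emit ID 'x' (now at pos=19)
DONE. 3 tokens: [STR, ID, ID]
Position 1: char is 'a' -> STR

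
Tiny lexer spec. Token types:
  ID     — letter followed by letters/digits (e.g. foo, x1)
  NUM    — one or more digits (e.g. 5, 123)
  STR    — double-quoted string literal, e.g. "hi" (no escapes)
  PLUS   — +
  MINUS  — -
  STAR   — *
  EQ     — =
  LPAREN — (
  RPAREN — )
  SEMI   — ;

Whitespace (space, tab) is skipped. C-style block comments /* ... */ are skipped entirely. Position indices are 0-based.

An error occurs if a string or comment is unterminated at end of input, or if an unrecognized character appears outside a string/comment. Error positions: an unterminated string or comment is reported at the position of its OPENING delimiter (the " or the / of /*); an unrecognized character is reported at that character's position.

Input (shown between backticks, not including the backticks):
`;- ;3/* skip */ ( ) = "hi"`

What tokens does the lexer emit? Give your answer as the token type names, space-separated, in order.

pos=0: emit SEMI ';'
pos=1: emit MINUS '-'
pos=3: emit SEMI ';'
pos=4: emit NUM '3' (now at pos=5)
pos=5: enter COMMENT mode (saw '/*')
exit COMMENT mode (now at pos=15)
pos=16: emit LPAREN '('
pos=18: emit RPAREN ')'
pos=20: emit EQ '='
pos=22: enter STRING mode
pos=22: emit STR "hi" (now at pos=26)
DONE. 8 tokens: [SEMI, MINUS, SEMI, NUM, LPAREN, RPAREN, EQ, STR]

Answer: SEMI MINUS SEMI NUM LPAREN RPAREN EQ STR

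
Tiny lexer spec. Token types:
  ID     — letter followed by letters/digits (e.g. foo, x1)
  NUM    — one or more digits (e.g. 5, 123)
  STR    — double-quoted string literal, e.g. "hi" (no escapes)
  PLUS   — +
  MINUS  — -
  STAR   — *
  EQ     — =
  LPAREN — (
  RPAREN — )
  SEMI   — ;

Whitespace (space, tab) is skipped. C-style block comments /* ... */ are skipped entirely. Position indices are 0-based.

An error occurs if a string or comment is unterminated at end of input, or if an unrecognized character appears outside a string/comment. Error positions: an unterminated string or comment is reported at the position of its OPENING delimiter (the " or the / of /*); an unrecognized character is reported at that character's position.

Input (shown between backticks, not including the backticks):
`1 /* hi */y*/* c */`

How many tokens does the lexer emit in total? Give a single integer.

Answer: 3

Derivation:
pos=0: emit NUM '1' (now at pos=1)
pos=2: enter COMMENT mode (saw '/*')
exit COMMENT mode (now at pos=10)
pos=10: emit ID 'y' (now at pos=11)
pos=11: emit STAR '*'
pos=12: enter COMMENT mode (saw '/*')
exit COMMENT mode (now at pos=19)
DONE. 3 tokens: [NUM, ID, STAR]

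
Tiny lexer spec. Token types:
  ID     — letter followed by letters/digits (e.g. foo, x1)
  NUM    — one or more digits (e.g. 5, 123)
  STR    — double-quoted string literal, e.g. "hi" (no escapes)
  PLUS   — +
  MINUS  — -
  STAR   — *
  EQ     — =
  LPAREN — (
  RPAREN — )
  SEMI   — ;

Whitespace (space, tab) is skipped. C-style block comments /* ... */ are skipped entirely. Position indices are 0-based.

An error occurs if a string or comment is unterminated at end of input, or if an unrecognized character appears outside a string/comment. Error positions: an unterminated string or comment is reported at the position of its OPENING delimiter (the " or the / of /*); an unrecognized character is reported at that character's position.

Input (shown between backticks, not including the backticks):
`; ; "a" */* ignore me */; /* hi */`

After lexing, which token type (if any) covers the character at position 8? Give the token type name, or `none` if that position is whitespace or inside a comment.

pos=0: emit SEMI ';'
pos=2: emit SEMI ';'
pos=4: enter STRING mode
pos=4: emit STR "a" (now at pos=7)
pos=8: emit STAR '*'
pos=9: enter COMMENT mode (saw '/*')
exit COMMENT mode (now at pos=24)
pos=24: emit SEMI ';'
pos=26: enter COMMENT mode (saw '/*')
exit COMMENT mode (now at pos=34)
DONE. 5 tokens: [SEMI, SEMI, STR, STAR, SEMI]
Position 8: char is '*' -> STAR

Answer: STAR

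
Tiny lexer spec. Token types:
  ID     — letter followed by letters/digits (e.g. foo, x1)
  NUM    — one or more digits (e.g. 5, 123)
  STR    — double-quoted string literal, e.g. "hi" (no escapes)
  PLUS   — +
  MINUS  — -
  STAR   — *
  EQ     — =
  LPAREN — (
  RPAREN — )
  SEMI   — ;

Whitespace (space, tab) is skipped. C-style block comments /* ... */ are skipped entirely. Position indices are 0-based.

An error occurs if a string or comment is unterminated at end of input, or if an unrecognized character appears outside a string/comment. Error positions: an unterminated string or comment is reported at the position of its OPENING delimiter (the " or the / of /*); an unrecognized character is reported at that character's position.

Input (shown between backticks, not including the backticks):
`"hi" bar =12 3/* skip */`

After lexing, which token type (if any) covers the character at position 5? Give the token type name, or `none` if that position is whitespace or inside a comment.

pos=0: enter STRING mode
pos=0: emit STR "hi" (now at pos=4)
pos=5: emit ID 'bar' (now at pos=8)
pos=9: emit EQ '='
pos=10: emit NUM '12' (now at pos=12)
pos=13: emit NUM '3' (now at pos=14)
pos=14: enter COMMENT mode (saw '/*')
exit COMMENT mode (now at pos=24)
DONE. 5 tokens: [STR, ID, EQ, NUM, NUM]
Position 5: char is 'b' -> ID

Answer: ID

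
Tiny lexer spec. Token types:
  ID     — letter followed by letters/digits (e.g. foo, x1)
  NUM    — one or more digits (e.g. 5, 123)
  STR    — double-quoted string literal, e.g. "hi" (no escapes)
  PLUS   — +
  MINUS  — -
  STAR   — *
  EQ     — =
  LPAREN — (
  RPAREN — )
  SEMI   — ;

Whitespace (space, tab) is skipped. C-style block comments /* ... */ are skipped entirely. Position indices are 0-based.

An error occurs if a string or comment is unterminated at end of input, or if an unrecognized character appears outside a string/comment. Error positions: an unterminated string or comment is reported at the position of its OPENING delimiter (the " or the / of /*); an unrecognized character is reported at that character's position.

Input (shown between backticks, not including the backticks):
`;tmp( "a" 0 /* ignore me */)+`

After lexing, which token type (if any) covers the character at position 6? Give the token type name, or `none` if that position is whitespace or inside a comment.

pos=0: emit SEMI ';'
pos=1: emit ID 'tmp' (now at pos=4)
pos=4: emit LPAREN '('
pos=6: enter STRING mode
pos=6: emit STR "a" (now at pos=9)
pos=10: emit NUM '0' (now at pos=11)
pos=12: enter COMMENT mode (saw '/*')
exit COMMENT mode (now at pos=27)
pos=27: emit RPAREN ')'
pos=28: emit PLUS '+'
DONE. 7 tokens: [SEMI, ID, LPAREN, STR, NUM, RPAREN, PLUS]
Position 6: char is '"' -> STR

Answer: STR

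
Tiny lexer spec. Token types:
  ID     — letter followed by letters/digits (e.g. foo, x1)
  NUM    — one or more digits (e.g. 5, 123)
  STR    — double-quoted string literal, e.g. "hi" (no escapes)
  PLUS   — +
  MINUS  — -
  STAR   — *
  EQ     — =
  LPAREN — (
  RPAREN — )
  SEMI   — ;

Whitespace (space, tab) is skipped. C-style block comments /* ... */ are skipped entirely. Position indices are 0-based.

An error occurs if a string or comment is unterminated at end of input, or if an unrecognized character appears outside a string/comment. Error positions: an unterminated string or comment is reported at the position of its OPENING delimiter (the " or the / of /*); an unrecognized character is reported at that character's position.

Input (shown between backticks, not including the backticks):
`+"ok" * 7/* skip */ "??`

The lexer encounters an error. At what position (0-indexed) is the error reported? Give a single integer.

pos=0: emit PLUS '+'
pos=1: enter STRING mode
pos=1: emit STR "ok" (now at pos=5)
pos=6: emit STAR '*'
pos=8: emit NUM '7' (now at pos=9)
pos=9: enter COMMENT mode (saw '/*')
exit COMMENT mode (now at pos=19)
pos=20: enter STRING mode
pos=20: ERROR — unterminated string

Answer: 20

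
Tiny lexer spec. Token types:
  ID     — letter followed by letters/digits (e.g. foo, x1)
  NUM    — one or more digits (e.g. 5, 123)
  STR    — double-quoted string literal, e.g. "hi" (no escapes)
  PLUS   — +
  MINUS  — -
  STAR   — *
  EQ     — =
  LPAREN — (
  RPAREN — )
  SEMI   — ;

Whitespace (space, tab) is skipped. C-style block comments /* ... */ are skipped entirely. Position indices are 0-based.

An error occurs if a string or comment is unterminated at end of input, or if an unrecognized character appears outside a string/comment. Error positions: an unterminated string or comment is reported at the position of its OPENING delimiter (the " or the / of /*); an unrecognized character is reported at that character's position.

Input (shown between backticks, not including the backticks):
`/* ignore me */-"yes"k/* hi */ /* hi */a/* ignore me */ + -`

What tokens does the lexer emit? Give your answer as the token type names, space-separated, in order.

Answer: MINUS STR ID ID PLUS MINUS

Derivation:
pos=0: enter COMMENT mode (saw '/*')
exit COMMENT mode (now at pos=15)
pos=15: emit MINUS '-'
pos=16: enter STRING mode
pos=16: emit STR "yes" (now at pos=21)
pos=21: emit ID 'k' (now at pos=22)
pos=22: enter COMMENT mode (saw '/*')
exit COMMENT mode (now at pos=30)
pos=31: enter COMMENT mode (saw '/*')
exit COMMENT mode (now at pos=39)
pos=39: emit ID 'a' (now at pos=40)
pos=40: enter COMMENT mode (saw '/*')
exit COMMENT mode (now at pos=55)
pos=56: emit PLUS '+'
pos=58: emit MINUS '-'
DONE. 6 tokens: [MINUS, STR, ID, ID, PLUS, MINUS]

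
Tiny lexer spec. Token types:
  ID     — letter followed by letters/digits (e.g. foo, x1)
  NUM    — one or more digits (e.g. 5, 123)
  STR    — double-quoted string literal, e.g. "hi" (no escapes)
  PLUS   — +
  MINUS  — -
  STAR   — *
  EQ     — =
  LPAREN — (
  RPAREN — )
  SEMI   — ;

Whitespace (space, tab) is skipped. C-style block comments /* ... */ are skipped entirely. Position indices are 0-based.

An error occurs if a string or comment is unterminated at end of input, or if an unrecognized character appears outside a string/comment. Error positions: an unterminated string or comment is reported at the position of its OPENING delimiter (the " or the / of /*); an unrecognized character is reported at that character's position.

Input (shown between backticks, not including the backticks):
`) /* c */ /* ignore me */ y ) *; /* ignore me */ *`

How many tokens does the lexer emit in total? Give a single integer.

Answer: 6

Derivation:
pos=0: emit RPAREN ')'
pos=2: enter COMMENT mode (saw '/*')
exit COMMENT mode (now at pos=9)
pos=10: enter COMMENT mode (saw '/*')
exit COMMENT mode (now at pos=25)
pos=26: emit ID 'y' (now at pos=27)
pos=28: emit RPAREN ')'
pos=30: emit STAR '*'
pos=31: emit SEMI ';'
pos=33: enter COMMENT mode (saw '/*')
exit COMMENT mode (now at pos=48)
pos=49: emit STAR '*'
DONE. 6 tokens: [RPAREN, ID, RPAREN, STAR, SEMI, STAR]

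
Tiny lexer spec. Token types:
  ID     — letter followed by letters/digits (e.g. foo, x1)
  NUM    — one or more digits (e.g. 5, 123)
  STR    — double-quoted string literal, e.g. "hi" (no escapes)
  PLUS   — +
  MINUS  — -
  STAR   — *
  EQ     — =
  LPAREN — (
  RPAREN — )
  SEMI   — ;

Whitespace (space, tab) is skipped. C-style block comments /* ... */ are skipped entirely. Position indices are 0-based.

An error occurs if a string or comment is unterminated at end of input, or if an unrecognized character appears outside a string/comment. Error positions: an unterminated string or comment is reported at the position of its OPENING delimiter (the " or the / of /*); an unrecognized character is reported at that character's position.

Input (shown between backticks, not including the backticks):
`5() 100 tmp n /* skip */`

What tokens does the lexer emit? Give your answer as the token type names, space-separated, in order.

Answer: NUM LPAREN RPAREN NUM ID ID

Derivation:
pos=0: emit NUM '5' (now at pos=1)
pos=1: emit LPAREN '('
pos=2: emit RPAREN ')'
pos=4: emit NUM '100' (now at pos=7)
pos=8: emit ID 'tmp' (now at pos=11)
pos=12: emit ID 'n' (now at pos=13)
pos=14: enter COMMENT mode (saw '/*')
exit COMMENT mode (now at pos=24)
DONE. 6 tokens: [NUM, LPAREN, RPAREN, NUM, ID, ID]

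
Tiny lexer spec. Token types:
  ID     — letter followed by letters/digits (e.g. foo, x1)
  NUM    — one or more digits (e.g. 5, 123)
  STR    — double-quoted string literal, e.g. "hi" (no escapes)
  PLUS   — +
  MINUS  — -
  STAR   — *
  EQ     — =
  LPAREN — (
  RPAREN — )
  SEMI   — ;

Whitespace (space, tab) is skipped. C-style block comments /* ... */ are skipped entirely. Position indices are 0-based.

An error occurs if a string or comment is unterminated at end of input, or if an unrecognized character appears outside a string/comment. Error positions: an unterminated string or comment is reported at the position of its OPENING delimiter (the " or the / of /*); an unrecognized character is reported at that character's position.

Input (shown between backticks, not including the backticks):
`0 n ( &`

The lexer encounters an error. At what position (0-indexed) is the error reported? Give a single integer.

Answer: 6

Derivation:
pos=0: emit NUM '0' (now at pos=1)
pos=2: emit ID 'n' (now at pos=3)
pos=4: emit LPAREN '('
pos=6: ERROR — unrecognized char '&'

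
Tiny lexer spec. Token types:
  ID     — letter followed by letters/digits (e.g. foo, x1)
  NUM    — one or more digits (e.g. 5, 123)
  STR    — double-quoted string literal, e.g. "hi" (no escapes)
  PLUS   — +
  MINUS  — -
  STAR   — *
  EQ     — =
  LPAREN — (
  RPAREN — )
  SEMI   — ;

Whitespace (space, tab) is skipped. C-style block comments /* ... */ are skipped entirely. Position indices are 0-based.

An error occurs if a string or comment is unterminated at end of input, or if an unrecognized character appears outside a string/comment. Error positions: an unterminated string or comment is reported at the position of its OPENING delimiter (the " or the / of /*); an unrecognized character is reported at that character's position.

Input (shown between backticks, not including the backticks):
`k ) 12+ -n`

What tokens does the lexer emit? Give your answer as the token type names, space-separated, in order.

Answer: ID RPAREN NUM PLUS MINUS ID

Derivation:
pos=0: emit ID 'k' (now at pos=1)
pos=2: emit RPAREN ')'
pos=4: emit NUM '12' (now at pos=6)
pos=6: emit PLUS '+'
pos=8: emit MINUS '-'
pos=9: emit ID 'n' (now at pos=10)
DONE. 6 tokens: [ID, RPAREN, NUM, PLUS, MINUS, ID]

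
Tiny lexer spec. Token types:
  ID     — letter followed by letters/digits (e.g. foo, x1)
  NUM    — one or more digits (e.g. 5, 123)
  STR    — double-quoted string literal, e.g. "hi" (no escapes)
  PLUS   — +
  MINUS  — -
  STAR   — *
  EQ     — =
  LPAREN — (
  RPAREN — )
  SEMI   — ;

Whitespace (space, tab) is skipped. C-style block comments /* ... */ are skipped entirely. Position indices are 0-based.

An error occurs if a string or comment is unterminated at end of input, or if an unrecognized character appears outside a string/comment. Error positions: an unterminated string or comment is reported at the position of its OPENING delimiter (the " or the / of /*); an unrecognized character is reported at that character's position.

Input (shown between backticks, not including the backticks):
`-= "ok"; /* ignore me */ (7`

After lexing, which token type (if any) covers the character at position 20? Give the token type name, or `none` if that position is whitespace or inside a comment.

pos=0: emit MINUS '-'
pos=1: emit EQ '='
pos=3: enter STRING mode
pos=3: emit STR "ok" (now at pos=7)
pos=7: emit SEMI ';'
pos=9: enter COMMENT mode (saw '/*')
exit COMMENT mode (now at pos=24)
pos=25: emit LPAREN '('
pos=26: emit NUM '7' (now at pos=27)
DONE. 6 tokens: [MINUS, EQ, STR, SEMI, LPAREN, NUM]
Position 20: char is 'e' -> none

Answer: none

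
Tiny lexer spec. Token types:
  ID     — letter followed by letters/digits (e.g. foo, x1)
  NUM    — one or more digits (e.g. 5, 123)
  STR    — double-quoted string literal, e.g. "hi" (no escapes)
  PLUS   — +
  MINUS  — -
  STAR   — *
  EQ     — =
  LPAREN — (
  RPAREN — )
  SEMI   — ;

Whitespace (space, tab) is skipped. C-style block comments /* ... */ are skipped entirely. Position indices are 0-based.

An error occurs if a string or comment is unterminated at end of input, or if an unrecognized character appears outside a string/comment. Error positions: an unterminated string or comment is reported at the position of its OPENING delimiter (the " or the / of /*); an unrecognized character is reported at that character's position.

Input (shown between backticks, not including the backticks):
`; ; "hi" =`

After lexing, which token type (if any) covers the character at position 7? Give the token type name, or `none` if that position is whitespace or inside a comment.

pos=0: emit SEMI ';'
pos=2: emit SEMI ';'
pos=4: enter STRING mode
pos=4: emit STR "hi" (now at pos=8)
pos=9: emit EQ '='
DONE. 4 tokens: [SEMI, SEMI, STR, EQ]
Position 7: char is '"' -> STR

Answer: STR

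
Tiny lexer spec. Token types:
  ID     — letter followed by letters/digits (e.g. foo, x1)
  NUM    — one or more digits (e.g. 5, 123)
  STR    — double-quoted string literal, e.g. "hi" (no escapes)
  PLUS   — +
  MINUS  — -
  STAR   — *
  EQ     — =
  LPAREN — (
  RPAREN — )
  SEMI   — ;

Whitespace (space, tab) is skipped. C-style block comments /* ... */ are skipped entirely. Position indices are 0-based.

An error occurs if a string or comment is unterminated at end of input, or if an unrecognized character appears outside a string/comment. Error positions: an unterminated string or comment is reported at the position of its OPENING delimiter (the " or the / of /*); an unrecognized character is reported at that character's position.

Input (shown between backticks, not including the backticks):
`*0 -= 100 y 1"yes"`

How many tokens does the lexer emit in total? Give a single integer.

pos=0: emit STAR '*'
pos=1: emit NUM '0' (now at pos=2)
pos=3: emit MINUS '-'
pos=4: emit EQ '='
pos=6: emit NUM '100' (now at pos=9)
pos=10: emit ID 'y' (now at pos=11)
pos=12: emit NUM '1' (now at pos=13)
pos=13: enter STRING mode
pos=13: emit STR "yes" (now at pos=18)
DONE. 8 tokens: [STAR, NUM, MINUS, EQ, NUM, ID, NUM, STR]

Answer: 8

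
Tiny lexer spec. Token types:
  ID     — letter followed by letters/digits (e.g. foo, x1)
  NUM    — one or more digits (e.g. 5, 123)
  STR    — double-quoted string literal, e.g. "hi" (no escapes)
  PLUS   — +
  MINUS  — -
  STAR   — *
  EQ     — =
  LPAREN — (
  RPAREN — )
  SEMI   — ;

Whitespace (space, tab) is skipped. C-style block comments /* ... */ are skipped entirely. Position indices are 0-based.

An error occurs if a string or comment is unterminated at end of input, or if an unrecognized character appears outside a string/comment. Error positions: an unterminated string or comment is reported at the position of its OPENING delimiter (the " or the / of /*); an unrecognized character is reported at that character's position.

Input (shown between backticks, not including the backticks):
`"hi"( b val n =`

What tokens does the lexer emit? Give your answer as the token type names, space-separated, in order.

pos=0: enter STRING mode
pos=0: emit STR "hi" (now at pos=4)
pos=4: emit LPAREN '('
pos=6: emit ID 'b' (now at pos=7)
pos=8: emit ID 'val' (now at pos=11)
pos=12: emit ID 'n' (now at pos=13)
pos=14: emit EQ '='
DONE. 6 tokens: [STR, LPAREN, ID, ID, ID, EQ]

Answer: STR LPAREN ID ID ID EQ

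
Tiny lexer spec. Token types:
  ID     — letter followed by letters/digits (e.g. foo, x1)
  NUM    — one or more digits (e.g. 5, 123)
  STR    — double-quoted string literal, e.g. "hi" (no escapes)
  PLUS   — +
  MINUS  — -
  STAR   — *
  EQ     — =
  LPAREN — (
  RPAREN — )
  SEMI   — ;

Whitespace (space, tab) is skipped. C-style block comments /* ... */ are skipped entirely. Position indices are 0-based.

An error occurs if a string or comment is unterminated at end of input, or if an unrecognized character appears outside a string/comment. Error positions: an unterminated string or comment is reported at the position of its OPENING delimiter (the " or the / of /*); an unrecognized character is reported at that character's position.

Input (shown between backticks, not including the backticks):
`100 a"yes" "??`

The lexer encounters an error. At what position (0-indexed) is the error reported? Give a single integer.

Answer: 11

Derivation:
pos=0: emit NUM '100' (now at pos=3)
pos=4: emit ID 'a' (now at pos=5)
pos=5: enter STRING mode
pos=5: emit STR "yes" (now at pos=10)
pos=11: enter STRING mode
pos=11: ERROR — unterminated string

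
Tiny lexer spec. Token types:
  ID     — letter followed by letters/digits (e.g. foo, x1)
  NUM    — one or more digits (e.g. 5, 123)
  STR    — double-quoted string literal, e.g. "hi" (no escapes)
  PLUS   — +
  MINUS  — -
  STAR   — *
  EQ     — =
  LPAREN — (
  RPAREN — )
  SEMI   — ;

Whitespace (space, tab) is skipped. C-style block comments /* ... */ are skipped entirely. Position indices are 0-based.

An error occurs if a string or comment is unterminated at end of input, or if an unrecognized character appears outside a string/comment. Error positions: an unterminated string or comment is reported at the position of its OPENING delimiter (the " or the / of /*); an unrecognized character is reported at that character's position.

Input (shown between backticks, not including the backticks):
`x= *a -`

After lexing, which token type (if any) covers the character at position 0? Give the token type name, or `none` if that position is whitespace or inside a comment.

Answer: ID

Derivation:
pos=0: emit ID 'x' (now at pos=1)
pos=1: emit EQ '='
pos=3: emit STAR '*'
pos=4: emit ID 'a' (now at pos=5)
pos=6: emit MINUS '-'
DONE. 5 tokens: [ID, EQ, STAR, ID, MINUS]
Position 0: char is 'x' -> ID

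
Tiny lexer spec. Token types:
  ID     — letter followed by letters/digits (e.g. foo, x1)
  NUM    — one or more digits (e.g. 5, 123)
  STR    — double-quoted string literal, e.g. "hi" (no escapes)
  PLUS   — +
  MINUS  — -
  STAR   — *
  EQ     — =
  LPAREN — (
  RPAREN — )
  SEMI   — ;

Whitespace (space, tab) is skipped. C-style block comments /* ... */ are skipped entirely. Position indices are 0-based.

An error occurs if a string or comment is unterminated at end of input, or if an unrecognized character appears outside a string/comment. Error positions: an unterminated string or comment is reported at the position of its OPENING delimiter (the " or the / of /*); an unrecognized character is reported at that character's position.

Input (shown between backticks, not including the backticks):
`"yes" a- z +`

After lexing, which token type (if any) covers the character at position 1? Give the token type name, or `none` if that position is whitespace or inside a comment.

Answer: STR

Derivation:
pos=0: enter STRING mode
pos=0: emit STR "yes" (now at pos=5)
pos=6: emit ID 'a' (now at pos=7)
pos=7: emit MINUS '-'
pos=9: emit ID 'z' (now at pos=10)
pos=11: emit PLUS '+'
DONE. 5 tokens: [STR, ID, MINUS, ID, PLUS]
Position 1: char is 'y' -> STR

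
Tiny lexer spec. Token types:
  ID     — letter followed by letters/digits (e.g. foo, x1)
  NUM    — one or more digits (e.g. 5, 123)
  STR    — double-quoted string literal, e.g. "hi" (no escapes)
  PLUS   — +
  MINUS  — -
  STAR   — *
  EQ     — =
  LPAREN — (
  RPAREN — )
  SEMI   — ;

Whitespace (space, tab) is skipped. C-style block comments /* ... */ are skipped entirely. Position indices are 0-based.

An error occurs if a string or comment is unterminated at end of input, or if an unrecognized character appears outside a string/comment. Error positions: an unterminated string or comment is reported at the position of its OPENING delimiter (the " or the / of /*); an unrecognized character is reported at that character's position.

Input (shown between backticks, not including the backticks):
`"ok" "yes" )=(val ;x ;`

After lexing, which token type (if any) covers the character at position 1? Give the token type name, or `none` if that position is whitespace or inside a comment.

Answer: STR

Derivation:
pos=0: enter STRING mode
pos=0: emit STR "ok" (now at pos=4)
pos=5: enter STRING mode
pos=5: emit STR "yes" (now at pos=10)
pos=11: emit RPAREN ')'
pos=12: emit EQ '='
pos=13: emit LPAREN '('
pos=14: emit ID 'val' (now at pos=17)
pos=18: emit SEMI ';'
pos=19: emit ID 'x' (now at pos=20)
pos=21: emit SEMI ';'
DONE. 9 tokens: [STR, STR, RPAREN, EQ, LPAREN, ID, SEMI, ID, SEMI]
Position 1: char is 'o' -> STR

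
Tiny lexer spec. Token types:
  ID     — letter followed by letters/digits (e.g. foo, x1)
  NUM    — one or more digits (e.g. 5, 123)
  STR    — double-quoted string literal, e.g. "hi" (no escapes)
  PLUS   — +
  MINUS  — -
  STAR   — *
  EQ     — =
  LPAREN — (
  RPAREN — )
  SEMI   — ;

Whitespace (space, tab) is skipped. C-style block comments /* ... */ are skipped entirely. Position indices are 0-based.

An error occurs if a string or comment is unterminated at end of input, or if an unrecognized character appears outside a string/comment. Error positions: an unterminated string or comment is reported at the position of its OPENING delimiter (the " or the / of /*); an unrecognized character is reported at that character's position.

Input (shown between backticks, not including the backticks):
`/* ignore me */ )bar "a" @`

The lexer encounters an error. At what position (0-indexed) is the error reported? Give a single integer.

Answer: 25

Derivation:
pos=0: enter COMMENT mode (saw '/*')
exit COMMENT mode (now at pos=15)
pos=16: emit RPAREN ')'
pos=17: emit ID 'bar' (now at pos=20)
pos=21: enter STRING mode
pos=21: emit STR "a" (now at pos=24)
pos=25: ERROR — unrecognized char '@'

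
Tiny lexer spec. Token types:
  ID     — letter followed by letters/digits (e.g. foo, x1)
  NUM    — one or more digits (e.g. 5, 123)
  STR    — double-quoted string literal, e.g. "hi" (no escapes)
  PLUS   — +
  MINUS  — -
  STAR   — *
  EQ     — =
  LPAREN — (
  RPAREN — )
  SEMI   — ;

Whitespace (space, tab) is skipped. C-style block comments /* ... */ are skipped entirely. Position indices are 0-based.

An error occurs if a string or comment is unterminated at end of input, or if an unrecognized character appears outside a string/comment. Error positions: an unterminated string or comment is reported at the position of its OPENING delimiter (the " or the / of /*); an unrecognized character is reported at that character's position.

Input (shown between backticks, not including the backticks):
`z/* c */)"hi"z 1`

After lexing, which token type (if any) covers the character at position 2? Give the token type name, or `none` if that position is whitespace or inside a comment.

pos=0: emit ID 'z' (now at pos=1)
pos=1: enter COMMENT mode (saw '/*')
exit COMMENT mode (now at pos=8)
pos=8: emit RPAREN ')'
pos=9: enter STRING mode
pos=9: emit STR "hi" (now at pos=13)
pos=13: emit ID 'z' (now at pos=14)
pos=15: emit NUM '1' (now at pos=16)
DONE. 5 tokens: [ID, RPAREN, STR, ID, NUM]
Position 2: char is '*' -> none

Answer: none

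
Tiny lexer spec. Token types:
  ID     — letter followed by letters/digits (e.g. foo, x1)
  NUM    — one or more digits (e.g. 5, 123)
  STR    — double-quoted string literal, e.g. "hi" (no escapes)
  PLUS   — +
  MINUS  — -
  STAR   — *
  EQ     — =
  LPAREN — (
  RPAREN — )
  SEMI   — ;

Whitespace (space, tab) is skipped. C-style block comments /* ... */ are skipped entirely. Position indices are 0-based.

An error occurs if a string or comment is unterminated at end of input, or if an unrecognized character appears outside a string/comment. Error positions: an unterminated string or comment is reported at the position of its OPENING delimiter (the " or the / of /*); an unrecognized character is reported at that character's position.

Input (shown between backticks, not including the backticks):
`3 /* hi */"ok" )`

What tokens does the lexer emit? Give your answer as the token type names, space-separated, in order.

Answer: NUM STR RPAREN

Derivation:
pos=0: emit NUM '3' (now at pos=1)
pos=2: enter COMMENT mode (saw '/*')
exit COMMENT mode (now at pos=10)
pos=10: enter STRING mode
pos=10: emit STR "ok" (now at pos=14)
pos=15: emit RPAREN ')'
DONE. 3 tokens: [NUM, STR, RPAREN]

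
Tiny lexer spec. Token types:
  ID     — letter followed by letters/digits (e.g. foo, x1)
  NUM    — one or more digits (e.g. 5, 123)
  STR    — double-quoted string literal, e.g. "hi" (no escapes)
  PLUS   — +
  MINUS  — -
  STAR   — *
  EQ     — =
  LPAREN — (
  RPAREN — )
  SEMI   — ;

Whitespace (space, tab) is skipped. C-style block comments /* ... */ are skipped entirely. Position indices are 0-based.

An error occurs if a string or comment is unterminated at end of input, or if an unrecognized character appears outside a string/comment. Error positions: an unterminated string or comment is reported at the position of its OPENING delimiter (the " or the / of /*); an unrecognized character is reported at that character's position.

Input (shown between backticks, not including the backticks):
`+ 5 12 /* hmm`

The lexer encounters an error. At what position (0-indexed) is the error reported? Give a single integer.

pos=0: emit PLUS '+'
pos=2: emit NUM '5' (now at pos=3)
pos=4: emit NUM '12' (now at pos=6)
pos=7: enter COMMENT mode (saw '/*')
pos=7: ERROR — unterminated comment (reached EOF)

Answer: 7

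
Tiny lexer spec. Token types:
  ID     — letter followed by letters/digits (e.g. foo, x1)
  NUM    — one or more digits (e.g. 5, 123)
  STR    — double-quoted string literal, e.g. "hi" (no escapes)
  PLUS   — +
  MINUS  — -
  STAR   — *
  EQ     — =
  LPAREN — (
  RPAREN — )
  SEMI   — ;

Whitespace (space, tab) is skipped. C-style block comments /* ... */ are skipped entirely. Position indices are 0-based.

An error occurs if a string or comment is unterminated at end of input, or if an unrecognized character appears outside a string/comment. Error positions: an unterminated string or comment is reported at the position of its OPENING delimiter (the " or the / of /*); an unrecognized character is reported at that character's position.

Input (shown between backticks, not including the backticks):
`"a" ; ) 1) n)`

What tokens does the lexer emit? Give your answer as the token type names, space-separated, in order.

pos=0: enter STRING mode
pos=0: emit STR "a" (now at pos=3)
pos=4: emit SEMI ';'
pos=6: emit RPAREN ')'
pos=8: emit NUM '1' (now at pos=9)
pos=9: emit RPAREN ')'
pos=11: emit ID 'n' (now at pos=12)
pos=12: emit RPAREN ')'
DONE. 7 tokens: [STR, SEMI, RPAREN, NUM, RPAREN, ID, RPAREN]

Answer: STR SEMI RPAREN NUM RPAREN ID RPAREN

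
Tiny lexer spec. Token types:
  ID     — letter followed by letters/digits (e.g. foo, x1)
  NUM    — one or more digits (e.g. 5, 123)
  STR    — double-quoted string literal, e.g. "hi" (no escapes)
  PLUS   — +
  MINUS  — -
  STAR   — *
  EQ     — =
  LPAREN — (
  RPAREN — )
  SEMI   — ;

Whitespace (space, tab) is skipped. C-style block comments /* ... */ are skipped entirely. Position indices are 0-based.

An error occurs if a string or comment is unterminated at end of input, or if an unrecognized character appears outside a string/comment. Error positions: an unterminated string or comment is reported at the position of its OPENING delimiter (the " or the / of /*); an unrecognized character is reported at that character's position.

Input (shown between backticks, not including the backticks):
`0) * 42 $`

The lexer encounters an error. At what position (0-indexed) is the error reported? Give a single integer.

Answer: 8

Derivation:
pos=0: emit NUM '0' (now at pos=1)
pos=1: emit RPAREN ')'
pos=3: emit STAR '*'
pos=5: emit NUM '42' (now at pos=7)
pos=8: ERROR — unrecognized char '$'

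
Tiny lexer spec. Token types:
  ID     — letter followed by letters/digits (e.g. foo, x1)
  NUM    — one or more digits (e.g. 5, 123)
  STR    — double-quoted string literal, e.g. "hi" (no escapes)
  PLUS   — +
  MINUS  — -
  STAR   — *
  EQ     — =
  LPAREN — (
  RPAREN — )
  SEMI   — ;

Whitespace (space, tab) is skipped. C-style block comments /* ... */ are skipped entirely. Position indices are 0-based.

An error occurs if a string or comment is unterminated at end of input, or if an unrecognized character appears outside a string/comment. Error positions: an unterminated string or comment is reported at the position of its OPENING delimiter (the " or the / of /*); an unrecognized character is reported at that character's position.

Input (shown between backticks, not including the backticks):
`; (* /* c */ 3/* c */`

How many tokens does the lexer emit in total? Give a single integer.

pos=0: emit SEMI ';'
pos=2: emit LPAREN '('
pos=3: emit STAR '*'
pos=5: enter COMMENT mode (saw '/*')
exit COMMENT mode (now at pos=12)
pos=13: emit NUM '3' (now at pos=14)
pos=14: enter COMMENT mode (saw '/*')
exit COMMENT mode (now at pos=21)
DONE. 4 tokens: [SEMI, LPAREN, STAR, NUM]

Answer: 4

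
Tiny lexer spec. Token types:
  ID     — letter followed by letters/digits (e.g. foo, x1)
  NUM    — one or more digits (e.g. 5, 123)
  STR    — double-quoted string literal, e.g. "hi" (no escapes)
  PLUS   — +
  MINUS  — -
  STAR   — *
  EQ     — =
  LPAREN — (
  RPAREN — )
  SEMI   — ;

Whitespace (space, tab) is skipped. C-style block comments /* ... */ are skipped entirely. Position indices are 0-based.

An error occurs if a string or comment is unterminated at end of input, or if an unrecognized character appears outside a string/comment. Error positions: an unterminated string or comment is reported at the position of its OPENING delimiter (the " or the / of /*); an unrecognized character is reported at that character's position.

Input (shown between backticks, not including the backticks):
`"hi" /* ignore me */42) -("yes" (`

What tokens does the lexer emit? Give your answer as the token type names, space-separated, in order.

pos=0: enter STRING mode
pos=0: emit STR "hi" (now at pos=4)
pos=5: enter COMMENT mode (saw '/*')
exit COMMENT mode (now at pos=20)
pos=20: emit NUM '42' (now at pos=22)
pos=22: emit RPAREN ')'
pos=24: emit MINUS '-'
pos=25: emit LPAREN '('
pos=26: enter STRING mode
pos=26: emit STR "yes" (now at pos=31)
pos=32: emit LPAREN '('
DONE. 7 tokens: [STR, NUM, RPAREN, MINUS, LPAREN, STR, LPAREN]

Answer: STR NUM RPAREN MINUS LPAREN STR LPAREN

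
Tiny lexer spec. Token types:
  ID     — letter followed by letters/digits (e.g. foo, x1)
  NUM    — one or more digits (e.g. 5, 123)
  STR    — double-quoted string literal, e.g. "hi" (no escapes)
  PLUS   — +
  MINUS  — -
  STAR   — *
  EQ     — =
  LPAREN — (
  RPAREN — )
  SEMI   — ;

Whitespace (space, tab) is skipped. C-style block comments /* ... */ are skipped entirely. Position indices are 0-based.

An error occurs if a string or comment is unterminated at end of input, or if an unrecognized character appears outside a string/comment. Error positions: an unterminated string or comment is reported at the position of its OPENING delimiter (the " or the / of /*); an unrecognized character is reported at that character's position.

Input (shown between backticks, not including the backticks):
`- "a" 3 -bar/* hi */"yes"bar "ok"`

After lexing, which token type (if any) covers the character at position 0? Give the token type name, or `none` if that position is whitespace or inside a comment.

Answer: MINUS

Derivation:
pos=0: emit MINUS '-'
pos=2: enter STRING mode
pos=2: emit STR "a" (now at pos=5)
pos=6: emit NUM '3' (now at pos=7)
pos=8: emit MINUS '-'
pos=9: emit ID 'bar' (now at pos=12)
pos=12: enter COMMENT mode (saw '/*')
exit COMMENT mode (now at pos=20)
pos=20: enter STRING mode
pos=20: emit STR "yes" (now at pos=25)
pos=25: emit ID 'bar' (now at pos=28)
pos=29: enter STRING mode
pos=29: emit STR "ok" (now at pos=33)
DONE. 8 tokens: [MINUS, STR, NUM, MINUS, ID, STR, ID, STR]
Position 0: char is '-' -> MINUS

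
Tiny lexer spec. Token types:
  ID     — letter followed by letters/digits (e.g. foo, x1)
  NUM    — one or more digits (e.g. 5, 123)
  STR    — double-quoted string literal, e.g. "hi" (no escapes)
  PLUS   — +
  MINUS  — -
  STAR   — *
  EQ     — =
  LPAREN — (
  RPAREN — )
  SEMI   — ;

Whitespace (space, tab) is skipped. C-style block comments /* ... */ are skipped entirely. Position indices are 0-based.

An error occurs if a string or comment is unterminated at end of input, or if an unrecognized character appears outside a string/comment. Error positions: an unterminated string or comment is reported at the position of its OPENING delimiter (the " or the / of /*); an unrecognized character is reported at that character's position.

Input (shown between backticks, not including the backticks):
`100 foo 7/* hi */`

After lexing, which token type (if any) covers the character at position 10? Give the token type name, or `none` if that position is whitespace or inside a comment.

Answer: none

Derivation:
pos=0: emit NUM '100' (now at pos=3)
pos=4: emit ID 'foo' (now at pos=7)
pos=8: emit NUM '7' (now at pos=9)
pos=9: enter COMMENT mode (saw '/*')
exit COMMENT mode (now at pos=17)
DONE. 3 tokens: [NUM, ID, NUM]
Position 10: char is '*' -> none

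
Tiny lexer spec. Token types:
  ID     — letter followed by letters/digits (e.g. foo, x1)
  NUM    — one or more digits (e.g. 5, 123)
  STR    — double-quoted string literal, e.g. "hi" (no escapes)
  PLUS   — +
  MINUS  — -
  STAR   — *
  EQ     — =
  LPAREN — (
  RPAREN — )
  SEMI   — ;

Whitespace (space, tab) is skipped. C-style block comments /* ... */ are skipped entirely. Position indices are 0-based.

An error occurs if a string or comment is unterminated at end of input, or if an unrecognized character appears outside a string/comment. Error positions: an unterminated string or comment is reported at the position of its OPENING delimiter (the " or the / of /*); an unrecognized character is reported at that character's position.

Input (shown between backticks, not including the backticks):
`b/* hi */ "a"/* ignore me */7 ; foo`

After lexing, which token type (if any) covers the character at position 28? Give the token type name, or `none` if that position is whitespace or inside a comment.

pos=0: emit ID 'b' (now at pos=1)
pos=1: enter COMMENT mode (saw '/*')
exit COMMENT mode (now at pos=9)
pos=10: enter STRING mode
pos=10: emit STR "a" (now at pos=13)
pos=13: enter COMMENT mode (saw '/*')
exit COMMENT mode (now at pos=28)
pos=28: emit NUM '7' (now at pos=29)
pos=30: emit SEMI ';'
pos=32: emit ID 'foo' (now at pos=35)
DONE. 5 tokens: [ID, STR, NUM, SEMI, ID]
Position 28: char is '7' -> NUM

Answer: NUM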